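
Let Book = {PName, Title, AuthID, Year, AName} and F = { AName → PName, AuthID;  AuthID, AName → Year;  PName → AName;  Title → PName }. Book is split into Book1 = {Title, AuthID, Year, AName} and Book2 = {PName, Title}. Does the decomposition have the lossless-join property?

Common attributes: Book1 ∩ Book2 = {Title}.
Closure of {Title}: Title → PName applies, adding PName; PName → AName applies, adding AName; AName → PName, AuthID applies, adding AuthID; AuthID, AName → Year applies, adding Year. So (Title)⁺ = {PName, Title, AuthID, Year, AName}.
This closure contains every attribute of Book1, so Book1 ∩ Book2 → Book1. The join is lossless.

Yes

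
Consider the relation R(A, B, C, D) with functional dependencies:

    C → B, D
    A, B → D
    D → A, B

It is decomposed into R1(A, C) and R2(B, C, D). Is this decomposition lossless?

Yes

Common attributes: R1 ∩ R2 = {C}.
Closure of {C}: C → B, D applies, adding B, D; D → A, B applies, adding A. So (C)⁺ = {A, B, C, D}.
This closure contains every attribute of R1, so R1 ∩ R2 → R1. The join is lossless.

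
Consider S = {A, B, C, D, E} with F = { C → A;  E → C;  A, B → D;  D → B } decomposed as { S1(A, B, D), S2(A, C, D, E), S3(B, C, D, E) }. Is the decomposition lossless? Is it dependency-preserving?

Lossless test (chase): Rows 2 and 3 agree on C; apply C→A and equate their A entries. Rows 1 and 2 agree on D; apply D→B and equate their B entries. Row 2 is now all distinguished symbols — the join is lossless.
Dependency preservation: every FD's attributes lie within a single fragment, so each can be enforced locally — preserved.

lossless and dependency-preserving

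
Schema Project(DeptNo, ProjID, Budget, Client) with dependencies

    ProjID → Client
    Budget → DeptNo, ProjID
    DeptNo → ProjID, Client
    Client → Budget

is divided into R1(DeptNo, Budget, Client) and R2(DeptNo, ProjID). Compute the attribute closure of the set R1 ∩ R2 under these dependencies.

R1 ∩ R2 = {DeptNo}.
DeptNo → ProjID, Client applies, adding ProjID, Client
Client → Budget applies, adding Budget
Closure: {DeptNo, ProjID, Budget, Client}.

DeptNo, ProjID, Budget, Client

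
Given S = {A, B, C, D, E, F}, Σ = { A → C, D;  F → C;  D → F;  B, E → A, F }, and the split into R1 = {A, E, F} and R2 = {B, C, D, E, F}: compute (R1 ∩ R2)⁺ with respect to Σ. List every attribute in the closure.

R1 ∩ R2 = {E, F}.
F → C applies, adding C
Closure: {C, E, F}.

C, E, F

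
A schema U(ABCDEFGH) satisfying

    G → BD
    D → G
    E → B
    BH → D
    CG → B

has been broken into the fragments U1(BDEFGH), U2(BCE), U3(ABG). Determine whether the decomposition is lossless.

No

Chase test. Columns are ABCDEFGH; row i has aⱼ where attribute j ∈ Ui, else bᵢⱼ.
Initial tableau (one row per fragment):
  row 1: b11 a2 b13 a4 a5 a6 a7 a8
  row 2: b21 a2 a3 b24 a5 b26 b27 b28
  row 3: a1 a2 b33 b34 b35 b36 a7 b38
Rows 1 and 3 agree on G; apply G→BD and equate their BD entries.
No row becomes fully distinguished — the join is lossy.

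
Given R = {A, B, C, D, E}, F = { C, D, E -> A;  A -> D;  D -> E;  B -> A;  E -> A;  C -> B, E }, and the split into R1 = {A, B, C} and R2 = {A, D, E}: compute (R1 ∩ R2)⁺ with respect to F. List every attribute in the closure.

A, D, E

R1 ∩ R2 = {A}.
A → D applies, adding D
D → E applies, adding E
Closure: {A, D, E}.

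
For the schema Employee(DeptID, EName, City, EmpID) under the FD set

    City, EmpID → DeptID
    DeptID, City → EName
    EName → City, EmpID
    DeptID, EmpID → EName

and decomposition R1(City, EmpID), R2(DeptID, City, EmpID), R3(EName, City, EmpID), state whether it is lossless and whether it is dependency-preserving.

lossless and dependency-preserving

Lossless test (chase): Rows 1 and 2 agree on City, EmpID; apply City, EmpID→DeptID and equate their DeptID entries. Rows 1 and 3 agree on City, EmpID; apply City, EmpID→DeptID and equate their DeptID entries. Rows 1 and 2 agree on DeptID, City; apply DeptID, City→EName and equate their EName entries. Rows 1 and 3 agree on DeptID, City; apply DeptID, City→EName and equate their EName entries. Row 1 is now all distinguished symbols — the join is lossless.
Dependency preservation: DeptID, City → EName; DeptID, EmpID → EName are not contained in any single fragment, but the restricted closure of each left-hand side across the fragments still reaches the right-hand side; the remaining FDs each lie inside some fragment. All dependencies are preserved.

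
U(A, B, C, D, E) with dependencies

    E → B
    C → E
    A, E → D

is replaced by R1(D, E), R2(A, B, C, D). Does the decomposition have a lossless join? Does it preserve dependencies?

lossy and not dependency-preserving

Lossless test: (D)⁺ = {D}, which is a superkey of neither fragment — lossy.
Dependency preservation: the restricted closure of {E} across the fragments never reaches {B}, so E → B cannot be enforced without a join — not preserved.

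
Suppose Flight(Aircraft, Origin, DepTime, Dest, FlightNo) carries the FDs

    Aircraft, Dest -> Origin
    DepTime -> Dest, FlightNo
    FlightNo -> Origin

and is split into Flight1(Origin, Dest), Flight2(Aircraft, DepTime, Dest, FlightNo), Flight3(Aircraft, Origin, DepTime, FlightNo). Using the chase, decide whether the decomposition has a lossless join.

Chase test. Columns are Aircraft, Origin, DepTime, Dest, FlightNo; row i has aⱼ where attribute j ∈ Flighti, else bᵢⱼ.
Initial tableau (one row per fragment):
  row 1: b11 a2 b13 a4 b15
  row 2: a1 b22 a3 a4 a5
  row 3: a1 a2 a3 b34 a5
Rows 2 and 3 agree on DepTime; apply DepTime→Dest, FlightNo and equate their Dest, FlightNo entries.
Rows 2 and 3 agree on FlightNo; apply FlightNo→Origin and equate their Origin entries.
Row 2 is now all distinguished symbols — the join is lossless.

Yes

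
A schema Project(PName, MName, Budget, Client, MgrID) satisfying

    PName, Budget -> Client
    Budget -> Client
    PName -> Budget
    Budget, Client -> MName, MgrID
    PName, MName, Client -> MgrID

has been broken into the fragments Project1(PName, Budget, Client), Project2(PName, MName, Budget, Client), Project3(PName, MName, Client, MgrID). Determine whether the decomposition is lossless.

Chase test. Columns are PName, MName, Budget, Client, MgrID; row i has aⱼ where attribute j ∈ Projecti, else bᵢⱼ.
Initial tableau (one row per fragment):
  row 1: a1 b12 a3 a4 b15
  row 2: a1 a2 a3 a4 b25
  row 3: a1 a2 b33 a4 a5
Rows 1 and 3 agree on PName; apply PName→Budget and equate their Budget entries.
Rows 1 and 2 agree on Budget, Client; apply Budget, Client→MName, MgrID and equate their MName, MgrID entries.
Rows 1 and 3 agree on Budget, Client; apply Budget, Client→MName, MgrID and equate their MName, MgrID entries.
Row 1 is now all distinguished symbols — the join is lossless.

Yes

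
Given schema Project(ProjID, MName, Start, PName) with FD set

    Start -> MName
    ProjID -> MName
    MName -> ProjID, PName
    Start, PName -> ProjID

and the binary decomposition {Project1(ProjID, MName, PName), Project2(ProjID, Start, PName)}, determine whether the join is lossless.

Yes

Common attributes: Project1 ∩ Project2 = {ProjID, PName}.
Closure of {ProjID, PName}: ProjID → MName applies, adding MName. So (ProjID, PName)⁺ = {ProjID, MName, PName}.
This closure contains every attribute of Project1, so Project1 ∩ Project2 → Project1. The join is lossless.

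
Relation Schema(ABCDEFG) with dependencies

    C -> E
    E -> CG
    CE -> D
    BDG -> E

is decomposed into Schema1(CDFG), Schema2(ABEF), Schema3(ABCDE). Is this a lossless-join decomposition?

Yes

Chase test. Columns are ABCDEFG; row i has aⱼ where attribute j ∈ Schemai, else bᵢⱼ.
Initial tableau (one row per fragment):
  row 1: b11 b12 a3 a4 b15 a6 a7
  row 2: a1 a2 b23 b24 a5 a6 b27
  row 3: a1 a2 a3 a4 a5 b36 b37
Rows 1 and 3 agree on C; apply C→E and equate their E entries.
Rows 1 and 2 agree on E; apply E→CG and equate their CG entries.
Rows 1 and 3 agree on E; apply E→CG and equate their CG entries.
Rows 1 and 2 agree on CE; apply CE→D and equate their D entries.
Row 2 is now all distinguished symbols — the join is lossless.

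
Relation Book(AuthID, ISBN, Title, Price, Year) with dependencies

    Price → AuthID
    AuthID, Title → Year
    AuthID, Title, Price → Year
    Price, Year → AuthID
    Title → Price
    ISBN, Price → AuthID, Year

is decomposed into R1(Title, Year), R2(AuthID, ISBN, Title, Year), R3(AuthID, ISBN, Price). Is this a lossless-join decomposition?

Chase test. Columns are AuthID, ISBN, Title, Price, Year; row i has aⱼ where attribute j ∈ Ri, else bᵢⱼ.
Initial tableau (one row per fragment):
  row 1: b11 b12 a3 b14 a5
  row 2: a1 a2 a3 b24 a5
  row 3: a1 a2 b33 a4 b35
Rows 1 and 2 agree on Title; apply Title→Price and equate their Price entries.
Rows 1 and 2 agree on Price; apply Price→AuthID and equate their AuthID entries.
No row becomes fully distinguished — the join is lossy.

No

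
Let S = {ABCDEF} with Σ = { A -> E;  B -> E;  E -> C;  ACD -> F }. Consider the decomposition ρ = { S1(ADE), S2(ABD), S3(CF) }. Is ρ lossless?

No

Chase test. Columns are ABCDEF; row i has aⱼ where attribute j ∈ Si, else bᵢⱼ.
Initial tableau (one row per fragment):
  row 1: a1 b12 b13 a4 a5 b16
  row 2: a1 a2 b23 a4 b25 b26
  row 3: b31 b32 a3 b34 b35 a6
Rows 1 and 2 agree on A; apply A→E and equate their E entries.
Rows 1 and 2 agree on E; apply E→C and equate their C entries.
Rows 1 and 2 agree on ACD; apply ACD→F and equate their F entries.
No row becomes fully distinguished — the join is lossy.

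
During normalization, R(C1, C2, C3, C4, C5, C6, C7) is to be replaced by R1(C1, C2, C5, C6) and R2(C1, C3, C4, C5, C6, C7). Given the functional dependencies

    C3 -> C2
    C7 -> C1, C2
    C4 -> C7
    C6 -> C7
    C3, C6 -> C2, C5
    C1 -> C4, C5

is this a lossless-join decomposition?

Common attributes: R1 ∩ R2 = {C1, C5, C6}.
Closure of {C1, C5, C6}: C6 → C7 applies, adding C7; C1 → C4, C5 applies, adding C4; C7 → C1, C2 applies, adding C2. So (C1, C5, C6)⁺ = {C1, C2, C4, C5, C6, C7}.
This closure contains every attribute of R1, so R1 ∩ R2 → R1. The join is lossless.

Yes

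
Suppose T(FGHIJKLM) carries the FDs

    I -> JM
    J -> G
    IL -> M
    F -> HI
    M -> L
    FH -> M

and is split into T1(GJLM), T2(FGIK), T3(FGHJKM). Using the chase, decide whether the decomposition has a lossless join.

Chase test. Columns are FGHIJKLM; row i has aⱼ where attribute j ∈ Ti, else bᵢⱼ.
Initial tableau (one row per fragment):
  row 1: b11 a2 b13 b14 a5 b16 a7 a8
  row 2: a1 a2 b23 a4 b25 a6 b27 b28
  row 3: a1 a2 a3 b34 a5 a6 b37 a8
Rows 2 and 3 agree on F; apply F→HI and equate their HI entries.
Rows 1 and 3 agree on M; apply M→L and equate their L entries.
Rows 2 and 3 agree on FH; apply FH→M and equate their M entries.
Rows 2 and 3 agree on I; apply I→JM and equate their JM entries.
Rows 1 and 2 agree on M; apply M→L and equate their L entries.
Row 2 is now all distinguished symbols — the join is lossless.

Yes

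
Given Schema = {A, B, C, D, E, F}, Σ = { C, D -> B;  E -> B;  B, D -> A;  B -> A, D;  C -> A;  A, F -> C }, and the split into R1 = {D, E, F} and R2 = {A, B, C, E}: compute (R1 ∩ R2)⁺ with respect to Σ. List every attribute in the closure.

A, B, D, E

R1 ∩ R2 = {E}.
E → B applies, adding B
B → A, D applies, adding A, D
Closure: {A, B, D, E}.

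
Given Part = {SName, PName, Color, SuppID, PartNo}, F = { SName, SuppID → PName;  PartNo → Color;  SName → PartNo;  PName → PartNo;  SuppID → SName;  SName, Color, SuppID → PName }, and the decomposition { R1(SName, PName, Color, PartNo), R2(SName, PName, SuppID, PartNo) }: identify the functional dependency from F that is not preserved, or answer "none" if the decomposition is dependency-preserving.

SName, SuppID → PName lies within R2.
PartNo → Color lies within R1.
SName → PartNo lies within R1.
PName → PartNo lies within R1.
SuppID → SName lies within R2.
SName, Color, SuppID → PName: restricted closure across fragments reaches PName.
Every dependency is enforceable on the fragments, so the decomposition is dependency-preserving.

none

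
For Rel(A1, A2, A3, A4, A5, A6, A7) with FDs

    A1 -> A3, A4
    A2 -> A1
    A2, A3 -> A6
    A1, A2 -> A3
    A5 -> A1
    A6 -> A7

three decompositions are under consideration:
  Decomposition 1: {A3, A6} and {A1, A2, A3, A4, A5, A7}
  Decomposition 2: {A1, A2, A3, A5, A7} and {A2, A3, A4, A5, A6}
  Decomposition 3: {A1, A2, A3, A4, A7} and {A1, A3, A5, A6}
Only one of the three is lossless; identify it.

Decomposition 1: common = {A3}, closure = {A3} → lossy.
Decomposition 2: common = {A2, A3, A5}, closure = {A1, A2, A3, A4, A5, A6, A7} → lossless.
Decomposition 3: common = {A1, A3}, closure = {A1, A3, A4} → lossy.

Decomposition 2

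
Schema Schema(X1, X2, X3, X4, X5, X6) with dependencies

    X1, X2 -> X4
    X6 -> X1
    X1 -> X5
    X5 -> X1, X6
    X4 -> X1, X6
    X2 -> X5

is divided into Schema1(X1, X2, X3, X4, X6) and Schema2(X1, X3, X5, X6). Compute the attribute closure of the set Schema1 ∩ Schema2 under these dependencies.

X1, X3, X5, X6

Schema1 ∩ Schema2 = {X1, X3, X6}.
X1 → X5 applies, adding X5
Closure: {X1, X3, X5, X6}.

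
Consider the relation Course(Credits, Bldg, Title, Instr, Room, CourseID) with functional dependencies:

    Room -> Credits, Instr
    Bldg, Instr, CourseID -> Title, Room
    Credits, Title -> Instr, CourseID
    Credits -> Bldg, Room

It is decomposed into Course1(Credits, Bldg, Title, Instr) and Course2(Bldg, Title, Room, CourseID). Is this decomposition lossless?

No

Common attributes: Course1 ∩ Course2 = {Bldg, Title}.
No dependency enlarges {Bldg, Title}, so (Bldg, Title)⁺ = {Bldg, Title}.
The closure contains neither all of Course1 = {Credits, Bldg, Title, Instr} nor all of Course2 = {Bldg, Title, Room, CourseID}, so the common attributes are not a superkey of either fragment. The join is lossy.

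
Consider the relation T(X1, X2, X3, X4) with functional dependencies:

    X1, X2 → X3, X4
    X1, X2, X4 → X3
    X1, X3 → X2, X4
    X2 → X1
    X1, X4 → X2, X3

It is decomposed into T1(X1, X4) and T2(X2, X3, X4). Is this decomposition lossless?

No

Common attributes: T1 ∩ T2 = {X4}.
No dependency enlarges {X4}, so (X4)⁺ = {X4}.
The closure contains neither all of T1 = {X1, X4} nor all of T2 = {X2, X3, X4}, so the common attributes are not a superkey of either fragment. The join is lossy.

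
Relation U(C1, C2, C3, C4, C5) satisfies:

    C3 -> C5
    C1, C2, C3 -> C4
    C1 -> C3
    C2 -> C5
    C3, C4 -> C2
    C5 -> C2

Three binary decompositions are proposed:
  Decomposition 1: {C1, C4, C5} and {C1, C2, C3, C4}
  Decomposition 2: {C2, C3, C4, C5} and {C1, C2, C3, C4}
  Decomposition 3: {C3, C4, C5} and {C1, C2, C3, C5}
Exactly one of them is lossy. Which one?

Decomposition 3

Decomposition 1: common = {C1, C4}, closure = {C1, C2, C3, C4, C5} → lossless.
Decomposition 2: common = {C2, C3, C4}, closure = {C2, C3, C4, C5} → lossless.
Decomposition 3: common = {C3, C5}, closure = {C2, C3, C5} → lossy.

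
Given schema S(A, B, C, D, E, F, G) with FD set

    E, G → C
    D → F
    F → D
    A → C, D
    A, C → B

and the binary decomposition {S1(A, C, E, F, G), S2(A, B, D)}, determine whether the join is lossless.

Yes

Common attributes: S1 ∩ S2 = {A}.
Closure of {A}: A → C, D applies, adding C, D; A, C → B applies, adding B; D → F applies, adding F. So (A)⁺ = {A, B, C, D, F}.
This closure contains every attribute of S2, so S1 ∩ S2 → S2. The join is lossless.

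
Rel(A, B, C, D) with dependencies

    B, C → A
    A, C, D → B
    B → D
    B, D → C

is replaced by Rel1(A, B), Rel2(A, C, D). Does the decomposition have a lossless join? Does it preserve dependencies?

Lossless test: (A)⁺ = {A}, which is a superkey of neither fragment — lossy.
Dependency preservation: the restricted closure of {A, C, D} across the fragments never reaches {B}, so A, C, D → B cannot be enforced without a join — not preserved.

lossy and not dependency-preserving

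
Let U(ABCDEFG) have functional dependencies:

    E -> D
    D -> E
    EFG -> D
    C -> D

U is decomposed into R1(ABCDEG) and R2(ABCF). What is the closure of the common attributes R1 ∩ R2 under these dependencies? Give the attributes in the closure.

ABCDE

R1 ∩ R2 = {ABC}.
C → D applies, adding D
D → E applies, adding E
Closure: {ABCDE}.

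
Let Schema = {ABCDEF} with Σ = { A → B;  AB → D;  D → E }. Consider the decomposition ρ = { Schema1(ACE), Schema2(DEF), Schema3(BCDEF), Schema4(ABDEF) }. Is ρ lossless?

Chase test. Columns are ABCDEF; row i has aⱼ where attribute j ∈ Schemai, else bᵢⱼ.
Initial tableau (one row per fragment):
  row 1: a1 b12 a3 b14 a5 b16
  row 2: b21 b22 b23 a4 a5 a6
  row 3: b31 a2 a3 a4 a5 a6
  row 4: a1 a2 b43 a4 a5 a6
Rows 1 and 4 agree on A; apply A→B and equate their B entries.
Rows 1 and 4 agree on AB; apply AB→D and equate their D entries.
No row becomes fully distinguished — the join is lossy.

No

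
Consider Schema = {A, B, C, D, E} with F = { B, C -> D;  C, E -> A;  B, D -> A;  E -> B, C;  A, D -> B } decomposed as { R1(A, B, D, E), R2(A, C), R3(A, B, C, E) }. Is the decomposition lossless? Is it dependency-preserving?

Lossless test (chase): Rows 1 and 3 agree on E; apply E→B, C and equate their B, C entries. Rows 1 and 3 agree on B, C; apply B, C→D and equate their D entries. Row 1 is now all distinguished symbols — the join is lossless.
Dependency preservation: the restricted closure of {B, C} across the fragments never reaches {D}, so B, C → D cannot be enforced without a join — not preserved.

lossless but not dependency-preserving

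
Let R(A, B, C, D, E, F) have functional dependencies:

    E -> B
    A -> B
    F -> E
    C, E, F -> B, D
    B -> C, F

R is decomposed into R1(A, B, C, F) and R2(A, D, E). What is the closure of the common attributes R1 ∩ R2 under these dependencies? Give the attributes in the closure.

A, B, C, D, E, F

R1 ∩ R2 = {A}.
A → B applies, adding B
B → C, F applies, adding C, F
F → E applies, adding E
C, E, F → B, D applies, adding D
Closure: {A, B, C, D, E, F}.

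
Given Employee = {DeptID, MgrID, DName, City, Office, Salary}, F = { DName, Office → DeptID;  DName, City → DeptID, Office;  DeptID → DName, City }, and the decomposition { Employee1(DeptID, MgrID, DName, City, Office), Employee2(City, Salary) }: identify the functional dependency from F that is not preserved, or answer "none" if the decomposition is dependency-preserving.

DName, Office → DeptID lies within Employee1.
DName, City → DeptID, Office lies within Employee1.
DeptID → DName, City lies within Employee1.
Every dependency is enforceable on the fragments, so the decomposition is dependency-preserving.

none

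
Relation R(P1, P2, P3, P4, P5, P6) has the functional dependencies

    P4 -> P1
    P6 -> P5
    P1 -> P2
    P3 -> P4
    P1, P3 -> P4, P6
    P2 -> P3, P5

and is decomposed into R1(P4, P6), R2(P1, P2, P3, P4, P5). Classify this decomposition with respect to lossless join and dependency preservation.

lossless but not dependency-preserving

Lossless test: (P4)⁺ = {P1, P2, P3, P4, P5, P6}, which contains all of one fragment — lossless.
Dependency preservation: the restricted closure of {P6} across the fragments never reaches {P5}, so P6 → P5 cannot be enforced without a join — not preserved.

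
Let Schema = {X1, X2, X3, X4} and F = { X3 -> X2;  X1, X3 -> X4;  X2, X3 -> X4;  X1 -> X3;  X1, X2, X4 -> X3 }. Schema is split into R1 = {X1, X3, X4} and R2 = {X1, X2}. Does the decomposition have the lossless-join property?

Yes

Common attributes: R1 ∩ R2 = {X1}.
Closure of {X1}: X1 → X3 applies, adding X3; X3 → X2 applies, adding X2; X1, X3 → X4 applies, adding X4. So (X1)⁺ = {X1, X2, X3, X4}.
This closure contains every attribute of R1, so R1 ∩ R2 → R1. The join is lossless.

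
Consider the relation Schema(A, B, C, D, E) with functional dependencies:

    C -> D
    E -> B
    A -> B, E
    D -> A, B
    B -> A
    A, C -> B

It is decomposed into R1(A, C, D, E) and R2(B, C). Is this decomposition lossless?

Common attributes: R1 ∩ R2 = {C}.
Closure of {C}: C → D applies, adding D; D → A, B applies, adding A, B; A → B, E applies, adding E. So (C)⁺ = {A, B, C, D, E}.
This closure contains every attribute of R1, so R1 ∩ R2 → R1. The join is lossless.

Yes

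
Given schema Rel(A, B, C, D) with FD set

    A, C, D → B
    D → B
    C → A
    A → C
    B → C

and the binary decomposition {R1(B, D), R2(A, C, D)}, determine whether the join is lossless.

Yes

Common attributes: R1 ∩ R2 = {D}.
Closure of {D}: D → B applies, adding B; B → C applies, adding C; C → A applies, adding A. So (D)⁺ = {A, B, C, D}.
This closure contains every attribute of R1, so R1 ∩ R2 → R1. The join is lossless.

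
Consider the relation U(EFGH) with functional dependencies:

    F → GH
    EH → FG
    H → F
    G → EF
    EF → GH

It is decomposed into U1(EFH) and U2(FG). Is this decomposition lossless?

Yes

Common attributes: U1 ∩ U2 = {F}.
Closure of {F}: F → GH applies, adding GH; G → EF applies, adding E. So (F)⁺ = {EFGH}.
This closure contains every attribute of U1, so U1 ∩ U2 → U1. The join is lossless.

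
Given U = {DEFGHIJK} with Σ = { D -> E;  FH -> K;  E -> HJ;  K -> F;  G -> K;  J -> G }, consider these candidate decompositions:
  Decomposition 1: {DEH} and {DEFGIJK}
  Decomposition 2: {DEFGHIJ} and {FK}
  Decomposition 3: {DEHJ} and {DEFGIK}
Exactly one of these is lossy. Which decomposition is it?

Decomposition 2

Decomposition 1: common = {DE}, closure = {DEFGHJK} → lossless.
Decomposition 2: common = {F}, closure = {F} → lossy.
Decomposition 3: common = {DE}, closure = {DEFGHJK} → lossless.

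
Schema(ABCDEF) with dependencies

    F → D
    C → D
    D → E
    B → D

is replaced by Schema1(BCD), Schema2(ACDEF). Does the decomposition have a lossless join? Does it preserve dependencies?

lossy but dependency-preserving

Lossless test: (CD)⁺ = {CDE}, which is a superkey of neither fragment — lossy.
Dependency preservation: every FD's attributes lie within a single fragment, so each can be enforced locally — preserved.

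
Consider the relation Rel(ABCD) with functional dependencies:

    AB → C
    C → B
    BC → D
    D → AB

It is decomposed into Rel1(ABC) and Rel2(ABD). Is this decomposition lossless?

Common attributes: Rel1 ∩ Rel2 = {AB}.
Closure of {AB}: AB → C applies, adding C; BC → D applies, adding D. So (AB)⁺ = {ABCD}.
This closure contains every attribute of Rel1, so Rel1 ∩ Rel2 → Rel1. The join is lossless.

Yes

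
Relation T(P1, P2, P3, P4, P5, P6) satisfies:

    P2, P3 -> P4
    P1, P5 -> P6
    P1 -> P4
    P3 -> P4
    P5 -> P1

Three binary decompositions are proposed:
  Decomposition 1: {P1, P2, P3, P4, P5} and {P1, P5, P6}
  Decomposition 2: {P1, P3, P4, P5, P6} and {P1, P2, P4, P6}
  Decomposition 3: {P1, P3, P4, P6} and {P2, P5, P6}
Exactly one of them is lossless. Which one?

Decomposition 1: common = {P1, P5}, closure = {P1, P4, P5, P6} → lossless.
Decomposition 2: common = {P1, P4, P6}, closure = {P1, P4, P6} → lossy.
Decomposition 3: common = {P6}, closure = {P6} → lossy.

Decomposition 1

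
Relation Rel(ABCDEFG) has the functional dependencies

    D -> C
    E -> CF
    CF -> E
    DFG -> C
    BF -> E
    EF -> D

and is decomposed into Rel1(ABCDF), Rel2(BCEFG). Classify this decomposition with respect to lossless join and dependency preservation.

Lossless test: (BCF)⁺ = {BCDEF}, which is a superkey of neither fragment — lossy.
Dependency preservation: DFG → C; EF → D are not contained in any single fragment, but the restricted closure of each left-hand side across the fragments still reaches the right-hand side; the remaining FDs each lie inside some fragment. All dependencies are preserved.

lossy but dependency-preserving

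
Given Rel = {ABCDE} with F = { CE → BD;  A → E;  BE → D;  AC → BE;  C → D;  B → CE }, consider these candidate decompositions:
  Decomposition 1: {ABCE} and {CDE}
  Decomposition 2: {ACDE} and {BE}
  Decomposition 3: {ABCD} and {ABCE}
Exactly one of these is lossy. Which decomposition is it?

Decomposition 1: common = {CE}, closure = {BCDE} → lossless.
Decomposition 2: common = {E}, closure = {E} → lossy.
Decomposition 3: common = {ABC}, closure = {ABCDE} → lossless.

Decomposition 2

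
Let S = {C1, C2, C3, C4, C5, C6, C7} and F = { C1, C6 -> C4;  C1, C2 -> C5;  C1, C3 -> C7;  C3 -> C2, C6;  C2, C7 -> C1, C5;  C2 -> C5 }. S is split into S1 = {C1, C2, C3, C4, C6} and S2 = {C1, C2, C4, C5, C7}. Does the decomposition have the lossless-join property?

No

Common attributes: S1 ∩ S2 = {C1, C2, C4}.
Closure of {C1, C2, C4}: C1, C2 → C5 applies, adding C5. So (C1, C2, C4)⁺ = {C1, C2, C4, C5}.
The closure contains neither all of S1 = {C1, C2, C3, C4, C6} nor all of S2 = {C1, C2, C4, C5, C7}, so the common attributes are not a superkey of either fragment. The join is lossy.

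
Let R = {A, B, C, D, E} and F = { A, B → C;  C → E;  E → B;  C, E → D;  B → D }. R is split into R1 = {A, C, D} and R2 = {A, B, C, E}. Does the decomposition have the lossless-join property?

Yes

Common attributes: R1 ∩ R2 = {A, C}.
Closure of {A, C}: C → E applies, adding E; E → B applies, adding B; C, E → D applies, adding D. So (A, C)⁺ = {A, B, C, D, E}.
This closure contains every attribute of R1, so R1 ∩ R2 → R1. The join is lossless.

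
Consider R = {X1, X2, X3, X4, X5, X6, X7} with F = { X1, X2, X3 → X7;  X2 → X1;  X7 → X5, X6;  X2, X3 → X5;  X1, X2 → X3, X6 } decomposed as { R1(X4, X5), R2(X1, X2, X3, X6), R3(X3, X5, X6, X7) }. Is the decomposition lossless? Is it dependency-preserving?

Lossless test (chase): applying each FD to every pair of rows produces no changes in the tableau, so no row becomes fully distinguished — the join is lossy.
Dependency preservation: the restricted closure of {X1, X2, X3} across the fragments never reaches {X7}, so X1, X2, X3 → X7 cannot be enforced without a join — not preserved.

lossy and not dependency-preserving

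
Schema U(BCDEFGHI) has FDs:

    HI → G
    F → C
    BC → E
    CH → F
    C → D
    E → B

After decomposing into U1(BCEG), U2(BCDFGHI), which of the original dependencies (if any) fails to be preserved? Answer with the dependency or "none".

none

HI → G lies within U2.
F → C lies within U2.
BC → E lies within U1.
CH → F lies within U2.
C → D lies within U2.
E → B lies within U1.
Every dependency is enforceable on the fragments, so the decomposition is dependency-preserving.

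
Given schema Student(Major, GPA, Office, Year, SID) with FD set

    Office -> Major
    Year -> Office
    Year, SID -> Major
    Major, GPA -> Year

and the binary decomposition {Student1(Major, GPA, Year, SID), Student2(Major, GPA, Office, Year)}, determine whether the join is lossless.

Common attributes: Student1 ∩ Student2 = {Major, GPA, Year}.
Closure of {Major, GPA, Year}: Year → Office applies, adding Office. So (Major, GPA, Year)⁺ = {Major, GPA, Office, Year}.
This closure contains every attribute of Student2, so Student1 ∩ Student2 → Student2. The join is lossless.

Yes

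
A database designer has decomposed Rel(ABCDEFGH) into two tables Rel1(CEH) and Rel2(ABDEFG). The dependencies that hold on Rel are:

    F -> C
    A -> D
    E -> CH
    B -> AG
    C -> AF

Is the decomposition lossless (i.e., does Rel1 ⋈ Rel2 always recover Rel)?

Yes

Common attributes: Rel1 ∩ Rel2 = {E}.
Closure of {E}: E → CH applies, adding CH; C → AF applies, adding AF; A → D applies, adding D. So (E)⁺ = {ACDEFH}.
This closure contains every attribute of Rel1, so Rel1 ∩ Rel2 → Rel1. The join is lossless.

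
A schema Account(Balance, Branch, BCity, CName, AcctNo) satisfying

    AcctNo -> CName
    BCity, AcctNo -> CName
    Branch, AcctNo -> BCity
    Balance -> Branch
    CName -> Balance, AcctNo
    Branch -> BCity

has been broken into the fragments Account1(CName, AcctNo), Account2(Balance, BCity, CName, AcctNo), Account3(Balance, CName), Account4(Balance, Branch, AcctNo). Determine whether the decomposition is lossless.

Chase test. Columns are Balance, Branch, BCity, CName, AcctNo; row i has aⱼ where attribute j ∈ Accounti, else bᵢⱼ.
Initial tableau (one row per fragment):
  row 1: b11 b12 b13 a4 a5
  row 2: a1 b22 a3 a4 a5
  row 3: a1 b32 b33 a4 b35
  row 4: a1 a2 b43 b44 a5
Rows 1 and 4 agree on AcctNo; apply AcctNo→CName and equate their CName entries.
Rows 2 and 3 agree on Balance; apply Balance→Branch and equate their Branch entries.
Rows 2 and 4 agree on Balance; apply Balance→Branch and equate their Branch entries.
Rows 1 and 2 agree on CName; apply CName→Balance, AcctNo and equate their Balance, AcctNo entries.
Rows 1 and 3 agree on CName; apply CName→Balance, AcctNo and equate their Balance, AcctNo entries.
Rows 2 and 3 agree on Branch; apply Branch→BCity and equate their BCity entries.
Rows 2 and 4 agree on Branch; apply Branch→BCity and equate their BCity entries.
Rows 1 and 2 agree on Balance; apply Balance→Branch and equate their Branch entries.
Rows 1 and 2 agree on Branch; apply Branch→BCity and equate their BCity entries.
Row 1 is now all distinguished symbols — the join is lossless.

Yes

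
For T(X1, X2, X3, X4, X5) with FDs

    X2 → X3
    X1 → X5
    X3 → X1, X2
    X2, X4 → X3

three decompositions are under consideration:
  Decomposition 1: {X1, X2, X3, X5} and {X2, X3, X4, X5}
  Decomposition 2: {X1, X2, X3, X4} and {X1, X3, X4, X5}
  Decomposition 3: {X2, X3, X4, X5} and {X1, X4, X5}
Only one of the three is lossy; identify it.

Decomposition 1: common = {X2, X3, X5}, closure = {X1, X2, X3, X5} → lossless.
Decomposition 2: common = {X1, X3, X4}, closure = {X1, X2, X3, X4, X5} → lossless.
Decomposition 3: common = {X4, X5}, closure = {X4, X5} → lossy.

Decomposition 3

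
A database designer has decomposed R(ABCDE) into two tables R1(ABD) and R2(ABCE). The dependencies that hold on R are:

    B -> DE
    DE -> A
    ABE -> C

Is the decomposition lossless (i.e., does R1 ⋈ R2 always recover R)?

Common attributes: R1 ∩ R2 = {AB}.
Closure of {AB}: B → DE applies, adding DE; ABE → C applies, adding C. So (AB)⁺ = {ABCDE}.
This closure contains every attribute of R1, so R1 ∩ R2 → R1. The join is lossless.

Yes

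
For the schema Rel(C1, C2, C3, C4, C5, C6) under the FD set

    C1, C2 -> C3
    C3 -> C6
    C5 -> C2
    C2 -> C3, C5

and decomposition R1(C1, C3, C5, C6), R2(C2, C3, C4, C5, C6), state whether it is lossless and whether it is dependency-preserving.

lossy but dependency-preserving

Lossless test: (C3, C5, C6)⁺ = {C2, C3, C5, C6}, which is a superkey of neither fragment — lossy.
Dependency preservation: C1, C2 → C3 is not contained in any single fragment, but the restricted closure of its left-hand side across the fragments still reaches the right-hand side; the remaining FDs each lie inside some fragment. All dependencies are preserved.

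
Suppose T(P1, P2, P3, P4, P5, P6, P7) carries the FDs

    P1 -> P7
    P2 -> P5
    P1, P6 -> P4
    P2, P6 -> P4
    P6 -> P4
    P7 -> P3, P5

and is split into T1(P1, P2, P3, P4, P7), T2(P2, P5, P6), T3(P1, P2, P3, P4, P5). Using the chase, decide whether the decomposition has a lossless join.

No

Chase test. Columns are P1, P2, P3, P4, P5, P6, P7; row i has aⱼ where attribute j ∈ Ti, else bᵢⱼ.
Initial tableau (one row per fragment):
  row 1: a1 a2 a3 a4 b15 b16 a7
  row 2: b21 a2 b23 b24 a5 a6 b27
  row 3: a1 a2 a3 a4 a5 b36 b37
Rows 1 and 3 agree on P1; apply P1→P7 and equate their P7 entries.
Rows 1 and 2 agree on P2; apply P2→P5 and equate their P5 entries.
No row becomes fully distinguished — the join is lossy.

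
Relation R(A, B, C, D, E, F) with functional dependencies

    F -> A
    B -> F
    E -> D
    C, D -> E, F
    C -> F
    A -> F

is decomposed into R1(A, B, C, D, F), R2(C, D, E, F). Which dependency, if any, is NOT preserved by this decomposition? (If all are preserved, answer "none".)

F → A lies within R1.
B → F lies within R1.
E → D lies within R2.
C, D → E, F lies within R2.
C → F lies within R1.
A → F lies within R1.
Every dependency is enforceable on the fragments, so the decomposition is dependency-preserving.

none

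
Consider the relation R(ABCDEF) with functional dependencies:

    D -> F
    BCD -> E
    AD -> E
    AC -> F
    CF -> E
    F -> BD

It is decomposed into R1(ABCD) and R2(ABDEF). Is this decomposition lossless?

Yes

Common attributes: R1 ∩ R2 = {ABD}.
Closure of {ABD}: D → F applies, adding F; AD → E applies, adding E. So (ABD)⁺ = {ABDEF}.
This closure contains every attribute of R2, so R1 ∩ R2 → R2. The join is lossless.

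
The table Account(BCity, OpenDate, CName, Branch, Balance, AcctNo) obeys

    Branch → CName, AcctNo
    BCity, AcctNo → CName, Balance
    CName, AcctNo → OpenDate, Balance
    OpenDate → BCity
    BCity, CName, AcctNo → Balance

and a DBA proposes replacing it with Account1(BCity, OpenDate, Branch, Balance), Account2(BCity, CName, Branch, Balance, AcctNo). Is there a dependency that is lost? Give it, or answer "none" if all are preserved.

Check CName, AcctNo → OpenDate, Balance: no single fragment contains all of {OpenDate, CName, Balance, AcctNo}, and the restricted closure of {CName, AcctNo} across the fragments never reaches {OpenDate, Balance}.
Branch → CName, AcctNo is preserved.
BCity, AcctNo → CName, Balance is preserved.
OpenDate → BCity is preserved.
BCity, CName, AcctNo → Balance is preserved.

CName, AcctNo → OpenDate, Balance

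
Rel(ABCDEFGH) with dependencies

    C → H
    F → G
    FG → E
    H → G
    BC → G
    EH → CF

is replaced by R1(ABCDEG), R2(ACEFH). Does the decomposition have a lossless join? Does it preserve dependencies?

lossless but not dependency-preserving

Lossless test: (ACE)⁺ = {ACEFGH}, which contains all of one fragment — lossless.
Dependency preservation: the restricted closure of {F} across the fragments never reaches {G}, so F → G cannot be enforced without a join — not preserved.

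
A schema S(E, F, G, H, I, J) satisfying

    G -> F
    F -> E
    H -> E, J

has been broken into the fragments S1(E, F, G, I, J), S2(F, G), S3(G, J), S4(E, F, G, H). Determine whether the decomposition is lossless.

No

Chase test. Columns are E, F, G, H, I, J; row i has aⱼ where attribute j ∈ Si, else bᵢⱼ.
Initial tableau (one row per fragment):
  row 1: a1 a2 a3 b14 a5 a6
  row 2: b21 a2 a3 b24 b25 b26
  row 3: b31 b32 a3 b34 b35 a6
  row 4: a1 a2 a3 a4 b45 b46
Rows 1 and 3 agree on G; apply G→F and equate their F entries.
Rows 1 and 2 agree on F; apply F→E and equate their E entries.
Rows 1 and 3 agree on F; apply F→E and equate their E entries.
No row becomes fully distinguished — the join is lossy.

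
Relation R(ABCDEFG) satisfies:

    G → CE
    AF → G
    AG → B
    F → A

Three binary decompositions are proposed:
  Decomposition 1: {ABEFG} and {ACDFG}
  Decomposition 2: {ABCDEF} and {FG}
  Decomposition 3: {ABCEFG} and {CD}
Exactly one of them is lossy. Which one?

Decomposition 1: common = {AFG}, closure = {ABCEFG} → lossless.
Decomposition 2: common = {F}, closure = {ABCEFG} → lossless.
Decomposition 3: common = {C}, closure = {C} → lossy.

Decomposition 3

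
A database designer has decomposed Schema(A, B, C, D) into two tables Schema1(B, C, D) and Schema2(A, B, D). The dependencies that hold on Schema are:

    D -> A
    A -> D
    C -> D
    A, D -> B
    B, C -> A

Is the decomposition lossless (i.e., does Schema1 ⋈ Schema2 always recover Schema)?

Yes

Common attributes: Schema1 ∩ Schema2 = {B, D}.
Closure of {B, D}: D → A applies, adding A. So (B, D)⁺ = {A, B, D}.
This closure contains every attribute of Schema2, so Schema1 ∩ Schema2 → Schema2. The join is lossless.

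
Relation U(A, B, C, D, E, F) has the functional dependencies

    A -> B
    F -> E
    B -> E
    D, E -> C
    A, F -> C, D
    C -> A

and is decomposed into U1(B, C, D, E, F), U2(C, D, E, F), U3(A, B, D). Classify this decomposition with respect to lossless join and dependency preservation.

Lossless test (chase): Rows 1 and 3 agree on B; apply B→E and equate their E entries. Rows 1 and 3 agree on D, E; apply D, E→C and equate their C entries. Rows 1 and 2 agree on C; apply C→A and equate their A entries. Rows 1 and 3 agree on C; apply C→A and equate their A entries. Rows 1 and 2 agree on A; apply A→B and equate their B entries. Row 1 is now all distinguished symbols — the join is lossless.
Dependency preservation: the restricted closure of {A, F} across the fragments never reaches {C, D}, so A, F → C, D cannot be enforced without a join — not preserved.

lossless but not dependency-preserving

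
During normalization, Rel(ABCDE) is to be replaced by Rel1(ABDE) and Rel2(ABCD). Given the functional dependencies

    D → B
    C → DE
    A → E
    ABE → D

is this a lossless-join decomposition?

Yes

Common attributes: Rel1 ∩ Rel2 = {ABD}.
Closure of {ABD}: A → E applies, adding E. So (ABD)⁺ = {ABDE}.
This closure contains every attribute of Rel1, so Rel1 ∩ Rel2 → Rel1. The join is lossless.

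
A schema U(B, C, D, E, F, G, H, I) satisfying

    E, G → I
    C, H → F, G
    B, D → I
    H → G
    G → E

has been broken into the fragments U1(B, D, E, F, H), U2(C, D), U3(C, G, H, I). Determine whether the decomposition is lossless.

Chase test. Columns are B, C, D, E, F, G, H, I; row i has aⱼ where attribute j ∈ Ui, else bᵢⱼ.
Initial tableau (one row per fragment):
  row 1: a1 b12 a3 a4 a5 b16 a7 b18
  row 2: b21 a2 a3 b24 b25 b26 b27 b28
  row 3: b31 a2 b33 b34 b35 a6 a7 a8
Rows 1 and 3 agree on H; apply H→G and equate their G entries.
Rows 1 and 3 agree on G; apply G→E and equate their E entries.
Rows 1 and 3 agree on E, G; apply E, G→I and equate their I entries.
No row becomes fully distinguished — the join is lossy.

No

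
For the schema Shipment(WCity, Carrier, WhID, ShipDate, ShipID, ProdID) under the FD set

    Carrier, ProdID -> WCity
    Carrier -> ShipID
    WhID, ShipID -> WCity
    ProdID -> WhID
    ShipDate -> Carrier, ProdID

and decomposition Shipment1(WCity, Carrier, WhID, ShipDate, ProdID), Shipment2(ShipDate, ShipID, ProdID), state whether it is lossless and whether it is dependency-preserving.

Lossless test: (ShipDate, ProdID)⁺ = {WCity, Carrier, WhID, ShipDate, ShipID, ProdID}, which contains all of one fragment — lossless.
Dependency preservation: the restricted closure of {Carrier} across the fragments never reaches {ShipID}, so Carrier → ShipID cannot be enforced without a join — not preserved.

lossless but not dependency-preserving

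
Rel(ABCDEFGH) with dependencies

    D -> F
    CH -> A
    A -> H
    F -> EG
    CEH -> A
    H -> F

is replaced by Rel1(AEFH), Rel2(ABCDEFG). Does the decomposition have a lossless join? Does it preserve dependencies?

Lossless test: (AEF)⁺ = {AEFGH}, which contains all of one fragment — lossless.
Dependency preservation: the restricted closure of {CH} across the fragments never reaches {A}, so CH → A cannot be enforced without a join — not preserved.

lossless but not dependency-preserving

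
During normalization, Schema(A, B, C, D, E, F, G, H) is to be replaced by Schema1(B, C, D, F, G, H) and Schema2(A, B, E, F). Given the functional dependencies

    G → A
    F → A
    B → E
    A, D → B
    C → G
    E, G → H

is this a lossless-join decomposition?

Common attributes: Schema1 ∩ Schema2 = {B, F}.
Closure of {B, F}: F → A applies, adding A; B → E applies, adding E. So (B, F)⁺ = {A, B, E, F}.
This closure contains every attribute of Schema2, so Schema1 ∩ Schema2 → Schema2. The join is lossless.

Yes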